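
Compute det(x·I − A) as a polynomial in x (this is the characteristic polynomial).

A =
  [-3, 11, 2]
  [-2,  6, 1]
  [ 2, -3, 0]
x^3 - 3*x^2 + 3*x - 1

Expanding det(x·I − A) (e.g. by cofactor expansion or by noting that A is similar to its Jordan form J, which has the same characteristic polynomial as A) gives
  χ_A(x) = x^3 - 3*x^2 + 3*x - 1
which factors as (x - 1)^3. The eigenvalues (with algebraic multiplicities) are λ = 1 with multiplicity 3.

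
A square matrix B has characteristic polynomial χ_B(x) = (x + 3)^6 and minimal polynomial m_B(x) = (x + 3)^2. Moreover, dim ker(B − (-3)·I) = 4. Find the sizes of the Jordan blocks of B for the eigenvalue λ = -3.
Block sizes for λ = -3: [2, 2, 1, 1]

Step 1 — from the characteristic polynomial, algebraic multiplicity of λ = -3 is 6. From dim ker(B − (-3)·I) = 4, there are exactly 4 Jordan blocks for λ = -3.
Step 2 — from the minimal polynomial, the factor (x + 3)^2 tells us the largest block for λ = -3 has size 2.
Step 3 — with total size 6, 4 blocks, and largest block 2, the block sizes (in nonincreasing order) are [2, 2, 1, 1].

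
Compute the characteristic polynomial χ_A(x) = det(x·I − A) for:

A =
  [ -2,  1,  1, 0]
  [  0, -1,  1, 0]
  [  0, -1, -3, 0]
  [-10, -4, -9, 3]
x^4 + 3*x^3 - 6*x^2 - 28*x - 24

Expanding det(x·I − A) (e.g. by cofactor expansion or by noting that A is similar to its Jordan form J, which has the same characteristic polynomial as A) gives
  χ_A(x) = x^4 + 3*x^3 - 6*x^2 - 28*x - 24
which factors as (x - 3)*(x + 2)^3. The eigenvalues (with algebraic multiplicities) are λ = -2 with multiplicity 3, λ = 3 with multiplicity 1.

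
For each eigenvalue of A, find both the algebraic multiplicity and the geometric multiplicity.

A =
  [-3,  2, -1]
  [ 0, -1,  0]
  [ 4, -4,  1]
λ = -1: alg = 3, geom = 2

Step 1 — factor the characteristic polynomial to read off the algebraic multiplicities:
  χ_A(x) = (x + 1)^3

Step 2 — compute geometric multiplicities via the rank-nullity identity g(λ) = n − rank(A − λI):
  rank(A − (-1)·I) = 1, so dim ker(A − (-1)·I) = n − 1 = 2

Summary:
  λ = -1: algebraic multiplicity = 3, geometric multiplicity = 2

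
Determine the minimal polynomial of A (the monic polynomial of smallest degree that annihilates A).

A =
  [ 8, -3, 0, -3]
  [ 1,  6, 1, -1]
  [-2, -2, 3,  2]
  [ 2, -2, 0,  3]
x^3 - 15*x^2 + 75*x - 125

The characteristic polynomial is χ_A(x) = (x - 5)^4, so the eigenvalues are known. The minimal polynomial is
  m_A(x) = Π_λ (x − λ)^{k_λ}
where k_λ is the size of the *largest* Jordan block for λ (equivalently, the smallest k with (A − λI)^k v = 0 for every generalised eigenvector v of λ).

  λ = 5: largest Jordan block has size 3, contributing (x − 5)^3

So m_A(x) = (x - 5)^3 = x^3 - 15*x^2 + 75*x - 125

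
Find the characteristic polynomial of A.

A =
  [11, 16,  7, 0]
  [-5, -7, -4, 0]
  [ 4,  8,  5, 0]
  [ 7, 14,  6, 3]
x^4 - 12*x^3 + 54*x^2 - 108*x + 81

Expanding det(x·I − A) (e.g. by cofactor expansion or by noting that A is similar to its Jordan form J, which has the same characteristic polynomial as A) gives
  χ_A(x) = x^4 - 12*x^3 + 54*x^2 - 108*x + 81
which factors as (x - 3)^4. The eigenvalues (with algebraic multiplicities) are λ = 3 with multiplicity 4.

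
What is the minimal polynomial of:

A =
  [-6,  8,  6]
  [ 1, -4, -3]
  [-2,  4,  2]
x^3 + 8*x^2 + 20*x + 16

The characteristic polynomial is χ_A(x) = (x + 2)^2*(x + 4), so the eigenvalues are known. The minimal polynomial is
  m_A(x) = Π_λ (x − λ)^{k_λ}
where k_λ is the size of the *largest* Jordan block for λ (equivalently, the smallest k with (A − λI)^k v = 0 for every generalised eigenvector v of λ).

  λ = -4: largest Jordan block has size 1, contributing (x + 4)
  λ = -2: largest Jordan block has size 2, contributing (x + 2)^2

So m_A(x) = (x + 2)^2*(x + 4) = x^3 + 8*x^2 + 20*x + 16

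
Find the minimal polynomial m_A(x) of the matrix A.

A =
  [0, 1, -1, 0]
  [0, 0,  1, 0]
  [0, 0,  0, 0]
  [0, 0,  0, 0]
x^3

The characteristic polynomial is χ_A(x) = x^4, so the eigenvalues are known. The minimal polynomial is
  m_A(x) = Π_λ (x − λ)^{k_λ}
where k_λ is the size of the *largest* Jordan block for λ (equivalently, the smallest k with (A − λI)^k v = 0 for every generalised eigenvector v of λ).

  λ = 0: largest Jordan block has size 3, contributing (x − 0)^3

So m_A(x) = x^3 = x^3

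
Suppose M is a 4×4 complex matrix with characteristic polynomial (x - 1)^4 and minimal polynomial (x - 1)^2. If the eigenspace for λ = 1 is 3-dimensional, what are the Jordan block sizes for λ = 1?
Block sizes for λ = 1: [2, 1, 1]

Step 1 — from the characteristic polynomial, algebraic multiplicity of λ = 1 is 4. From dim ker(M − (1)·I) = 3, there are exactly 3 Jordan blocks for λ = 1.
Step 2 — from the minimal polynomial, the factor (x − 1)^2 tells us the largest block for λ = 1 has size 2.
Step 3 — with total size 4, 3 blocks, and largest block 2, the block sizes (in nonincreasing order) are [2, 1, 1].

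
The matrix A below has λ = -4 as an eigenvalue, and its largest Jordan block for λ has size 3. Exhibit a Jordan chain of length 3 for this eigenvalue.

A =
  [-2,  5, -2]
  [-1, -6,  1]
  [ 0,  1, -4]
A Jordan chain for λ = -4 of length 3:
v_1 = (-1, 0, -1)ᵀ
v_2 = (2, -1, 0)ᵀ
v_3 = (1, 0, 0)ᵀ

Let N = A − (-4)·I. We want v_3 with N^3 v_3 = 0 but N^2 v_3 ≠ 0; then v_{j-1} := N · v_j for j = 3, …, 2.

Pick v_3 = (1, 0, 0)ᵀ.
Then v_2 = N · v_3 = (2, -1, 0)ᵀ.
Then v_1 = N · v_2 = (-1, 0, -1)ᵀ.

Sanity check: (A − (-4)·I) v_1 = (0, 0, 0)ᵀ = 0. ✓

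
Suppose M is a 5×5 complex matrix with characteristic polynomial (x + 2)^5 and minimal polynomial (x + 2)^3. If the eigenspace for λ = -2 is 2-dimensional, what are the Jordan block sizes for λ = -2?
Block sizes for λ = -2: [3, 2]

Step 1 — from the characteristic polynomial, algebraic multiplicity of λ = -2 is 5. From dim ker(M − (-2)·I) = 2, there are exactly 2 Jordan blocks for λ = -2.
Step 2 — from the minimal polynomial, the factor (x + 2)^3 tells us the largest block for λ = -2 has size 3.
Step 3 — with total size 5, 2 blocks, and largest block 3, the block sizes (in nonincreasing order) are [3, 2].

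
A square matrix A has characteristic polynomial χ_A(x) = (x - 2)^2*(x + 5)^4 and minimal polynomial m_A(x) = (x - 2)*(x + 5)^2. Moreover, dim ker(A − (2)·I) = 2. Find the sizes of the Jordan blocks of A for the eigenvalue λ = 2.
Block sizes for λ = 2: [1, 1]

Step 1 — from the characteristic polynomial, algebraic multiplicity of λ = 2 is 2. From dim ker(A − (2)·I) = 2, there are exactly 2 Jordan blocks for λ = 2.
Step 2 — from the minimal polynomial, the factor (x − 2) tells us the largest block for λ = 2 has size 1.
Step 3 — with total size 2, 2 blocks, and largest block 1, the block sizes (in nonincreasing order) are [1, 1].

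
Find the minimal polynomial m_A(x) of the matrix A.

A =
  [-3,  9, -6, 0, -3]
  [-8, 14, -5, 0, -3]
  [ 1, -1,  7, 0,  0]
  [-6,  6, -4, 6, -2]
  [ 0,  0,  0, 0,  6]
x^3 - 18*x^2 + 108*x - 216

The characteristic polynomial is χ_A(x) = (x - 6)^5, so the eigenvalues are known. The minimal polynomial is
  m_A(x) = Π_λ (x − λ)^{k_λ}
where k_λ is the size of the *largest* Jordan block for λ (equivalently, the smallest k with (A − λI)^k v = 0 for every generalised eigenvector v of λ).

  λ = 6: largest Jordan block has size 3, contributing (x − 6)^3

So m_A(x) = (x - 6)^3 = x^3 - 18*x^2 + 108*x - 216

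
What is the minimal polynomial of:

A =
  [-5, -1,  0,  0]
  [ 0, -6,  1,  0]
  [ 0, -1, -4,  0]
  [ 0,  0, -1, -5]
x^3 + 15*x^2 + 75*x + 125

The characteristic polynomial is χ_A(x) = (x + 5)^4, so the eigenvalues are known. The minimal polynomial is
  m_A(x) = Π_λ (x − λ)^{k_λ}
where k_λ is the size of the *largest* Jordan block for λ (equivalently, the smallest k with (A − λI)^k v = 0 for every generalised eigenvector v of λ).

  λ = -5: largest Jordan block has size 3, contributing (x + 5)^3

So m_A(x) = (x + 5)^3 = x^3 + 15*x^2 + 75*x + 125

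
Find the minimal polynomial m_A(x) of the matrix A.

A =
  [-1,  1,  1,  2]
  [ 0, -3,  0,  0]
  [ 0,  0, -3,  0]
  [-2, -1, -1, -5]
x^2 + 6*x + 9

The characteristic polynomial is χ_A(x) = (x + 3)^4, so the eigenvalues are known. The minimal polynomial is
  m_A(x) = Π_λ (x − λ)^{k_λ}
where k_λ is the size of the *largest* Jordan block for λ (equivalently, the smallest k with (A − λI)^k v = 0 for every generalised eigenvector v of λ).

  λ = -3: largest Jordan block has size 2, contributing (x + 3)^2

So m_A(x) = (x + 3)^2 = x^2 + 6*x + 9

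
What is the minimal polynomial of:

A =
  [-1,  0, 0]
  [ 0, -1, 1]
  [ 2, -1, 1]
x^3 + x^2

The characteristic polynomial is χ_A(x) = x^2*(x + 1), so the eigenvalues are known. The minimal polynomial is
  m_A(x) = Π_λ (x − λ)^{k_λ}
where k_λ is the size of the *largest* Jordan block for λ (equivalently, the smallest k with (A − λI)^k v = 0 for every generalised eigenvector v of λ).

  λ = -1: largest Jordan block has size 1, contributing (x + 1)
  λ = 0: largest Jordan block has size 2, contributing (x − 0)^2

So m_A(x) = x^2*(x + 1) = x^3 + x^2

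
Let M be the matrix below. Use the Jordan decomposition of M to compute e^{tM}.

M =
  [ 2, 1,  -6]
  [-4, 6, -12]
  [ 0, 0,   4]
e^{tM} =
  [-2*t*exp(4*t) + exp(4*t), t*exp(4*t), -6*t*exp(4*t)]
  [-4*t*exp(4*t), 2*t*exp(4*t) + exp(4*t), -12*t*exp(4*t)]
  [0, 0, exp(4*t)]

Strategy: write M = P · J · P⁻¹ where J is a Jordan canonical form, so e^{tM} = P · e^{tJ} · P⁻¹, and e^{tJ} can be computed block-by-block.

M has Jordan form
J =
  [4, 1, 0]
  [0, 4, 0]
  [0, 0, 4]
(up to reordering of blocks).

Per-block formulas:
  For a 2×2 Jordan block J_2(4): exp(t · J_2(4)) = e^(4t)·(I + t·N), where N is the 2×2 nilpotent shift.
  For a 1×1 block at λ = 4: exp(t · [4]) = [e^(4t)].

After assembling e^{tJ} and conjugating by P, we get:

e^{tM} =
  [-2*t*exp(4*t) + exp(4*t), t*exp(4*t), -6*t*exp(4*t)]
  [-4*t*exp(4*t), 2*t*exp(4*t) + exp(4*t), -12*t*exp(4*t)]
  [0, 0, exp(4*t)]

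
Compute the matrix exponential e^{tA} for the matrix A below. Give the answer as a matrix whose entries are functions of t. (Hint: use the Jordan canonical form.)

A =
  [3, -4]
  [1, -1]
e^{tA} =
  [2*t*exp(t) + exp(t), -4*t*exp(t)]
  [t*exp(t), -2*t*exp(t) + exp(t)]

Strategy: write A = P · J · P⁻¹ where J is a Jordan canonical form, so e^{tA} = P · e^{tJ} · P⁻¹, and e^{tJ} can be computed block-by-block.

A has Jordan form
J =
  [1, 1]
  [0, 1]
(up to reordering of blocks).

Per-block formulas:
  For a 2×2 Jordan block J_2(1): exp(t · J_2(1)) = e^(1t)·(I + t·N), where N is the 2×2 nilpotent shift.

After assembling e^{tJ} and conjugating by P, we get:

e^{tA} =
  [2*t*exp(t) + exp(t), -4*t*exp(t)]
  [t*exp(t), -2*t*exp(t) + exp(t)]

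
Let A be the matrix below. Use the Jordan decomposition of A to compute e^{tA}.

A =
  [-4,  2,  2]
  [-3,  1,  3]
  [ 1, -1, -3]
e^{tA} =
  [-2*t*exp(-2*t) + exp(-2*t), 2*t*exp(-2*t), 2*t*exp(-2*t)]
  [-3*t*exp(-2*t), 3*t*exp(-2*t) + exp(-2*t), 3*t*exp(-2*t)]
  [t*exp(-2*t), -t*exp(-2*t), -t*exp(-2*t) + exp(-2*t)]

Strategy: write A = P · J · P⁻¹ where J is a Jordan canonical form, so e^{tA} = P · e^{tJ} · P⁻¹, and e^{tJ} can be computed block-by-block.

A has Jordan form
J =
  [-2,  1,  0]
  [ 0, -2,  0]
  [ 0,  0, -2]
(up to reordering of blocks).

Per-block formulas:
  For a 1×1 block at λ = -2: exp(t · [-2]) = [e^(-2t)].
  For a 2×2 Jordan block J_2(-2): exp(t · J_2(-2)) = e^(-2t)·(I + t·N), where N is the 2×2 nilpotent shift.

After assembling e^{tJ} and conjugating by P, we get:

e^{tA} =
  [-2*t*exp(-2*t) + exp(-2*t), 2*t*exp(-2*t), 2*t*exp(-2*t)]
  [-3*t*exp(-2*t), 3*t*exp(-2*t) + exp(-2*t), 3*t*exp(-2*t)]
  [t*exp(-2*t), -t*exp(-2*t), -t*exp(-2*t) + exp(-2*t)]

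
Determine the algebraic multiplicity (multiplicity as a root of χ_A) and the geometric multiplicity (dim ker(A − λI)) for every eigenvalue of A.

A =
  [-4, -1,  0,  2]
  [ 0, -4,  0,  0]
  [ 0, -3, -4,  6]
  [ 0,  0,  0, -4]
λ = -4: alg = 4, geom = 3

Step 1 — factor the characteristic polynomial to read off the algebraic multiplicities:
  χ_A(x) = (x + 4)^4

Step 2 — compute geometric multiplicities via the rank-nullity identity g(λ) = n − rank(A − λI):
  rank(A − (-4)·I) = 1, so dim ker(A − (-4)·I) = n − 1 = 3

Summary:
  λ = -4: algebraic multiplicity = 4, geometric multiplicity = 3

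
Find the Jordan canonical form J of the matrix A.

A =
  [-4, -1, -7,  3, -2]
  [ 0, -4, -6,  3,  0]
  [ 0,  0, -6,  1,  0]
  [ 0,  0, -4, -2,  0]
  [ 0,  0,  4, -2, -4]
J_2(-4) ⊕ J_2(-4) ⊕ J_1(-4)

The characteristic polynomial is
  det(x·I − A) = x^5 + 20*x^4 + 160*x^3 + 640*x^2 + 1280*x + 1024 = (x + 4)^5

Eigenvalues and multiplicities (the geometric multiplicity of λ is n − rank(A − λI), which equals the number of Jordan blocks for λ):
  λ = -4: algebraic multiplicity = 5, geometric multiplicity = 3

Determining the block sizes for each eigenvalue:
  λ = -4: with am = 5 and gm = 3, the partition is not yet determined (e.g. several partitions of 5 into 3 parts exist). Let N = A − (-4)·I. Computing rank(N^1) = 2, rank(N^2) = 0; the number of blocks of size ≥ j is rank(N^{j−1}) − rank(N^j), giving [3, 2]. So we have 2 block(s) of size 2, 1 block(s) of size 1 → block sizes [2, 2, 1]

Assembling the blocks gives a Jordan form
J =
  [-4,  1,  0,  0,  0]
  [ 0, -4,  0,  0,  0]
  [ 0,  0, -4,  1,  0]
  [ 0,  0,  0, -4,  0]
  [ 0,  0,  0,  0, -4]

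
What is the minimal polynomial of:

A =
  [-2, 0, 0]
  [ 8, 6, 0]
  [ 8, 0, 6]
x^2 - 4*x - 12

The characteristic polynomial is χ_A(x) = (x - 6)^2*(x + 2), so the eigenvalues are known. The minimal polynomial is
  m_A(x) = Π_λ (x − λ)^{k_λ}
where k_λ is the size of the *largest* Jordan block for λ (equivalently, the smallest k with (A − λI)^k v = 0 for every generalised eigenvector v of λ).

  λ = -2: largest Jordan block has size 1, contributing (x + 2)
  λ = 6: largest Jordan block has size 1, contributing (x − 6)

So m_A(x) = (x - 6)*(x + 2) = x^2 - 4*x - 12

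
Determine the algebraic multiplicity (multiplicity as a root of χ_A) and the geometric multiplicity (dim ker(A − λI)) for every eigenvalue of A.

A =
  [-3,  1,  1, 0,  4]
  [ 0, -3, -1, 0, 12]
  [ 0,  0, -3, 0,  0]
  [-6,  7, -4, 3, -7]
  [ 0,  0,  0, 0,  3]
λ = -3: alg = 3, geom = 1; λ = 3: alg = 2, geom = 1

Step 1 — factor the characteristic polynomial to read off the algebraic multiplicities:
  χ_A(x) = (x - 3)^2*(x + 3)^3

Step 2 — compute geometric multiplicities via the rank-nullity identity g(λ) = n − rank(A − λI):
  rank(A − (-3)·I) = 4, so dim ker(A − (-3)·I) = n − 4 = 1
  rank(A − (3)·I) = 4, so dim ker(A − (3)·I) = n − 4 = 1

Summary:
  λ = -3: algebraic multiplicity = 3, geometric multiplicity = 1
  λ = 3: algebraic multiplicity = 2, geometric multiplicity = 1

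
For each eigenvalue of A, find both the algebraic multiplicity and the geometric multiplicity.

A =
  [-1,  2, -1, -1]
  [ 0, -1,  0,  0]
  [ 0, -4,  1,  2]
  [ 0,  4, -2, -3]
λ = -1: alg = 4, geom = 3

Step 1 — factor the characteristic polynomial to read off the algebraic multiplicities:
  χ_A(x) = (x + 1)^4

Step 2 — compute geometric multiplicities via the rank-nullity identity g(λ) = n − rank(A − λI):
  rank(A − (-1)·I) = 1, so dim ker(A − (-1)·I) = n − 1 = 3

Summary:
  λ = -1: algebraic multiplicity = 4, geometric multiplicity = 3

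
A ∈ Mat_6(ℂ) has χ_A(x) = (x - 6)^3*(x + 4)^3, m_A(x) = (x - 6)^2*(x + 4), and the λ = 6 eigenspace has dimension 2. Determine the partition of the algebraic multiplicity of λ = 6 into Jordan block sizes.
Block sizes for λ = 6: [2, 1]

Step 1 — from the characteristic polynomial, algebraic multiplicity of λ = 6 is 3. From dim ker(A − (6)·I) = 2, there are exactly 2 Jordan blocks for λ = 6.
Step 2 — from the minimal polynomial, the factor (x − 6)^2 tells us the largest block for λ = 6 has size 2.
Step 3 — with total size 3, 2 blocks, and largest block 2, the block sizes (in nonincreasing order) are [2, 1].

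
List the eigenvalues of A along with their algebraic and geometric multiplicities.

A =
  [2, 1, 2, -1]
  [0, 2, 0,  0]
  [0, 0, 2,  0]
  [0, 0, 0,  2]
λ = 2: alg = 4, geom = 3

Step 1 — factor the characteristic polynomial to read off the algebraic multiplicities:
  χ_A(x) = (x - 2)^4

Step 2 — compute geometric multiplicities via the rank-nullity identity g(λ) = n − rank(A − λI):
  rank(A − (2)·I) = 1, so dim ker(A − (2)·I) = n − 1 = 3

Summary:
  λ = 2: algebraic multiplicity = 4, geometric multiplicity = 3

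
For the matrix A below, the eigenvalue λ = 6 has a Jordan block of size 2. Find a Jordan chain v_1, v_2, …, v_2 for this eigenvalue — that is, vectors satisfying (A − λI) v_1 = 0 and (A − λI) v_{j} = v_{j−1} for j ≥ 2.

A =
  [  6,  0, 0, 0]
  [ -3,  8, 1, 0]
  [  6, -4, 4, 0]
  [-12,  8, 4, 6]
A Jordan chain for λ = 6 of length 2:
v_1 = (0, -3, 6, -12)ᵀ
v_2 = (1, 0, 0, 0)ᵀ

Let N = A − (6)·I. We want v_2 with N^2 v_2 = 0 but N^1 v_2 ≠ 0; then v_{j-1} := N · v_j for j = 2, …, 2.

Pick v_2 = (1, 0, 0, 0)ᵀ.
Then v_1 = N · v_2 = (0, -3, 6, -12)ᵀ.

Sanity check: (A − (6)·I) v_1 = (0, 0, 0, 0)ᵀ = 0. ✓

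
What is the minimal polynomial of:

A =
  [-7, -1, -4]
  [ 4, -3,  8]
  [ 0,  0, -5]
x^2 + 10*x + 25

The characteristic polynomial is χ_A(x) = (x + 5)^3, so the eigenvalues are known. The minimal polynomial is
  m_A(x) = Π_λ (x − λ)^{k_λ}
where k_λ is the size of the *largest* Jordan block for λ (equivalently, the smallest k with (A − λI)^k v = 0 for every generalised eigenvector v of λ).

  λ = -5: largest Jordan block has size 2, contributing (x + 5)^2

So m_A(x) = (x + 5)^2 = x^2 + 10*x + 25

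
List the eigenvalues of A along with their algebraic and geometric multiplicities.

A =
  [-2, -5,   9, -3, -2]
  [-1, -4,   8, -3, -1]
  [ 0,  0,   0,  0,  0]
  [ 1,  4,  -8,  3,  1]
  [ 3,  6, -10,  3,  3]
λ = 0: alg = 5, geom = 3

Step 1 — factor the characteristic polynomial to read off the algebraic multiplicities:
  χ_A(x) = x^5

Step 2 — compute geometric multiplicities via the rank-nullity identity g(λ) = n − rank(A − λI):
  rank(A − (0)·I) = 2, so dim ker(A − (0)·I) = n − 2 = 3

Summary:
  λ = 0: algebraic multiplicity = 5, geometric multiplicity = 3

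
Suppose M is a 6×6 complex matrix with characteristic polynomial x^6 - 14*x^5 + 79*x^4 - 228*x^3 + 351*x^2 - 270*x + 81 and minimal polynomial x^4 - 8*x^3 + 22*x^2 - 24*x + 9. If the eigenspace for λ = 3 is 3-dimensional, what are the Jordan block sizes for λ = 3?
Block sizes for λ = 3: [2, 1, 1]

Step 1 — from the characteristic polynomial, algebraic multiplicity of λ = 3 is 4. From dim ker(M − (3)·I) = 3, there are exactly 3 Jordan blocks for λ = 3.
Step 2 — from the minimal polynomial, the factor (x − 3)^2 tells us the largest block for λ = 3 has size 2.
Step 3 — with total size 4, 3 blocks, and largest block 2, the block sizes (in nonincreasing order) are [2, 1, 1].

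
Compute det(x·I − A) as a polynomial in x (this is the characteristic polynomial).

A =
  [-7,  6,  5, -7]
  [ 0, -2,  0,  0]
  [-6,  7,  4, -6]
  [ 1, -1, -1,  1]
x^4 + 4*x^3 + 4*x^2

Expanding det(x·I − A) (e.g. by cofactor expansion or by noting that A is similar to its Jordan form J, which has the same characteristic polynomial as A) gives
  χ_A(x) = x^4 + 4*x^3 + 4*x^2
which factors as x^2*(x + 2)^2. The eigenvalues (with algebraic multiplicities) are λ = -2 with multiplicity 2, λ = 0 with multiplicity 2.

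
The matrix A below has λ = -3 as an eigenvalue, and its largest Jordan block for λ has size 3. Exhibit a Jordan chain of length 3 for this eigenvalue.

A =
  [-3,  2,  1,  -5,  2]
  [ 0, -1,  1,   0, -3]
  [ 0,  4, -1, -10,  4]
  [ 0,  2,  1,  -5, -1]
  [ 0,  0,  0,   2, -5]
A Jordan chain for λ = -3 of length 3:
v_1 = (-2, 8, -4, 4, 4)ᵀ
v_2 = (2, 2, 4, 2, 0)ᵀ
v_3 = (0, 1, 0, 0, 0)ᵀ

Let N = A − (-3)·I. We want v_3 with N^3 v_3 = 0 but N^2 v_3 ≠ 0; then v_{j-1} := N · v_j for j = 3, …, 2.

Pick v_3 = (0, 1, 0, 0, 0)ᵀ.
Then v_2 = N · v_3 = (2, 2, 4, 2, 0)ᵀ.
Then v_1 = N · v_2 = (-2, 8, -4, 4, 4)ᵀ.

Sanity check: (A − (-3)·I) v_1 = (0, 0, 0, 0, 0)ᵀ = 0. ✓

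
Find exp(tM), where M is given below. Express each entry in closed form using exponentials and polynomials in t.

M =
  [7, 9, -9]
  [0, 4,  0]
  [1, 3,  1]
e^{tM} =
  [3*t*exp(4*t) + exp(4*t), 9*t*exp(4*t), -9*t*exp(4*t)]
  [0, exp(4*t), 0]
  [t*exp(4*t), 3*t*exp(4*t), -3*t*exp(4*t) + exp(4*t)]

Strategy: write M = P · J · P⁻¹ where J is a Jordan canonical form, so e^{tM} = P · e^{tJ} · P⁻¹, and e^{tJ} can be computed block-by-block.

M has Jordan form
J =
  [4, 1, 0]
  [0, 4, 0]
  [0, 0, 4]
(up to reordering of blocks).

Per-block formulas:
  For a 1×1 block at λ = 4: exp(t · [4]) = [e^(4t)].
  For a 2×2 Jordan block J_2(4): exp(t · J_2(4)) = e^(4t)·(I + t·N), where N is the 2×2 nilpotent shift.

After assembling e^{tJ} and conjugating by P, we get:

e^{tM} =
  [3*t*exp(4*t) + exp(4*t), 9*t*exp(4*t), -9*t*exp(4*t)]
  [0, exp(4*t), 0]
  [t*exp(4*t), 3*t*exp(4*t), -3*t*exp(4*t) + exp(4*t)]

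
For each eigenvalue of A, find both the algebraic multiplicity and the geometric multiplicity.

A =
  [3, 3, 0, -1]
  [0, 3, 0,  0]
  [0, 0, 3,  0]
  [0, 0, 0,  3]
λ = 3: alg = 4, geom = 3

Step 1 — factor the characteristic polynomial to read off the algebraic multiplicities:
  χ_A(x) = (x - 3)^4

Step 2 — compute geometric multiplicities via the rank-nullity identity g(λ) = n − rank(A − λI):
  rank(A − (3)·I) = 1, so dim ker(A − (3)·I) = n − 1 = 3

Summary:
  λ = 3: algebraic multiplicity = 4, geometric multiplicity = 3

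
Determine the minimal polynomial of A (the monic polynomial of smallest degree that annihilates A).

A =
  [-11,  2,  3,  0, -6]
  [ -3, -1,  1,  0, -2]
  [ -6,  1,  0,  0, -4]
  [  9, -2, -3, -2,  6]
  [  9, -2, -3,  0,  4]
x^3 + 6*x^2 + 12*x + 8

The characteristic polynomial is χ_A(x) = (x + 2)^5, so the eigenvalues are known. The minimal polynomial is
  m_A(x) = Π_λ (x − λ)^{k_λ}
where k_λ is the size of the *largest* Jordan block for λ (equivalently, the smallest k with (A − λI)^k v = 0 for every generalised eigenvector v of λ).

  λ = -2: largest Jordan block has size 3, contributing (x + 2)^3

So m_A(x) = (x + 2)^3 = x^3 + 6*x^2 + 12*x + 8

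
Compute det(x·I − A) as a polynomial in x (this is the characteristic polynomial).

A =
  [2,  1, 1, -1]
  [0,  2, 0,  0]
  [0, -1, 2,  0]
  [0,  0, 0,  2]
x^4 - 8*x^3 + 24*x^2 - 32*x + 16

Expanding det(x·I − A) (e.g. by cofactor expansion or by noting that A is similar to its Jordan form J, which has the same characteristic polynomial as A) gives
  χ_A(x) = x^4 - 8*x^3 + 24*x^2 - 32*x + 16
which factors as (x - 2)^4. The eigenvalues (with algebraic multiplicities) are λ = 2 with multiplicity 4.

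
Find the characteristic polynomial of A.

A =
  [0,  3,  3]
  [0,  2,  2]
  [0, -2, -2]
x^3

Expanding det(x·I − A) (e.g. by cofactor expansion or by noting that A is similar to its Jordan form J, which has the same characteristic polynomial as A) gives
  χ_A(x) = x^3
which factors as x^3. The eigenvalues (with algebraic multiplicities) are λ = 0 with multiplicity 3.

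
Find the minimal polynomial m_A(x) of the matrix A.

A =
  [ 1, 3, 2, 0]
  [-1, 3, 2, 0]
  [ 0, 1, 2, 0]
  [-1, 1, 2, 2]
x^3 - 6*x^2 + 12*x - 8

The characteristic polynomial is χ_A(x) = (x - 2)^4, so the eigenvalues are known. The minimal polynomial is
  m_A(x) = Π_λ (x − λ)^{k_λ}
where k_λ is the size of the *largest* Jordan block for λ (equivalently, the smallest k with (A − λI)^k v = 0 for every generalised eigenvector v of λ).

  λ = 2: largest Jordan block has size 3, contributing (x − 2)^3

So m_A(x) = (x - 2)^3 = x^3 - 6*x^2 + 12*x - 8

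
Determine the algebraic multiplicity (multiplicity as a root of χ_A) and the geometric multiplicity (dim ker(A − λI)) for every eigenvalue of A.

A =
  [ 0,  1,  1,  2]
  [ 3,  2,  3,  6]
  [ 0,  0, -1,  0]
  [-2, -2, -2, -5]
λ = -1: alg = 4, geom = 3

Step 1 — factor the characteristic polynomial to read off the algebraic multiplicities:
  χ_A(x) = (x + 1)^4

Step 2 — compute geometric multiplicities via the rank-nullity identity g(λ) = n − rank(A − λI):
  rank(A − (-1)·I) = 1, so dim ker(A − (-1)·I) = n − 1 = 3

Summary:
  λ = -1: algebraic multiplicity = 4, geometric multiplicity = 3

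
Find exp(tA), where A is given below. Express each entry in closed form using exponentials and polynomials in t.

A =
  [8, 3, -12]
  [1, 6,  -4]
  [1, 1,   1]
e^{tA} =
  [3*t*exp(5*t) + exp(5*t), 3*t*exp(5*t), -12*t*exp(5*t)]
  [t*exp(5*t), t*exp(5*t) + exp(5*t), -4*t*exp(5*t)]
  [t*exp(5*t), t*exp(5*t), -4*t*exp(5*t) + exp(5*t)]

Strategy: write A = P · J · P⁻¹ where J is a Jordan canonical form, so e^{tA} = P · e^{tJ} · P⁻¹, and e^{tJ} can be computed block-by-block.

A has Jordan form
J =
  [5, 1, 0]
  [0, 5, 0]
  [0, 0, 5]
(up to reordering of blocks).

Per-block formulas:
  For a 2×2 Jordan block J_2(5): exp(t · J_2(5)) = e^(5t)·(I + t·N), where N is the 2×2 nilpotent shift.
  For a 1×1 block at λ = 5: exp(t · [5]) = [e^(5t)].

After assembling e^{tJ} and conjugating by P, we get:

e^{tA} =
  [3*t*exp(5*t) + exp(5*t), 3*t*exp(5*t), -12*t*exp(5*t)]
  [t*exp(5*t), t*exp(5*t) + exp(5*t), -4*t*exp(5*t)]
  [t*exp(5*t), t*exp(5*t), -4*t*exp(5*t) + exp(5*t)]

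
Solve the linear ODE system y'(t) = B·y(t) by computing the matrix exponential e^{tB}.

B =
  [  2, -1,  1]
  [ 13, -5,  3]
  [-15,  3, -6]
e^{tB} =
  [-3*t^2*exp(-3*t)/2 + 5*t*exp(-3*t) + exp(-3*t), -t*exp(-3*t), -t^2*exp(-3*t)/2 + t*exp(-3*t)]
  [-3*t^2*exp(-3*t) + 13*t*exp(-3*t), -2*t*exp(-3*t) + exp(-3*t), -t^2*exp(-3*t) + 3*t*exp(-3*t)]
  [9*t^2*exp(-3*t)/2 - 15*t*exp(-3*t), 3*t*exp(-3*t), 3*t^2*exp(-3*t)/2 - 3*t*exp(-3*t) + exp(-3*t)]

Strategy: write B = P · J · P⁻¹ where J is a Jordan canonical form, so e^{tB} = P · e^{tJ} · P⁻¹, and e^{tJ} can be computed block-by-block.

B has Jordan form
J =
  [-3,  1,  0]
  [ 0, -3,  1]
  [ 0,  0, -3]
(up to reordering of blocks).

Per-block formulas:
  For a 3×3 Jordan block J_3(-3): exp(t · J_3(-3)) = e^(-3t)·(I + t·N + (t^2/2)·N^2), where N is the 3×3 nilpotent shift.

After assembling e^{tJ} and conjugating by P, we get:

e^{tB} =
  [-3*t^2*exp(-3*t)/2 + 5*t*exp(-3*t) + exp(-3*t), -t*exp(-3*t), -t^2*exp(-3*t)/2 + t*exp(-3*t)]
  [-3*t^2*exp(-3*t) + 13*t*exp(-3*t), -2*t*exp(-3*t) + exp(-3*t), -t^2*exp(-3*t) + 3*t*exp(-3*t)]
  [9*t^2*exp(-3*t)/2 - 15*t*exp(-3*t), 3*t*exp(-3*t), 3*t^2*exp(-3*t)/2 - 3*t*exp(-3*t) + exp(-3*t)]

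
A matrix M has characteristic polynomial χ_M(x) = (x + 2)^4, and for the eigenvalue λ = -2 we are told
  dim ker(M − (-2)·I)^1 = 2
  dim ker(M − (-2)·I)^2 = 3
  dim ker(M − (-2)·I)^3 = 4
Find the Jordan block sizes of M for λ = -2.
Block sizes for λ = -2: [3, 1]

From the dimensions of kernels of powers, the number of Jordan blocks of size at least j is d_j − d_{j−1} where d_j = dim ker(N^j) (with d_0 = 0). Computing the differences gives [2, 1, 1].
The number of blocks of size exactly k is (#blocks of size ≥ k) − (#blocks of size ≥ k + 1), so the partition is: 1 block(s) of size 1, 1 block(s) of size 3.
In nonincreasing order the block sizes are [3, 1].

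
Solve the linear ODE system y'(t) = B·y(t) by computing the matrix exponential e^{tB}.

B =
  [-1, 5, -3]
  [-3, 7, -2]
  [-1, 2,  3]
e^{tB} =
  [2*t^2*exp(3*t) - 4*t*exp(3*t) + exp(3*t), -3*t^2*exp(3*t) + 5*t*exp(3*t), t^2*exp(3*t) - 3*t*exp(3*t)]
  [t^2*exp(3*t) - 3*t*exp(3*t), -3*t^2*exp(3*t)/2 + 4*t*exp(3*t) + exp(3*t), t^2*exp(3*t)/2 - 2*t*exp(3*t)]
  [-t^2*exp(3*t) - t*exp(3*t), 3*t^2*exp(3*t)/2 + 2*t*exp(3*t), -t^2*exp(3*t)/2 + exp(3*t)]

Strategy: write B = P · J · P⁻¹ where J is a Jordan canonical form, so e^{tB} = P · e^{tJ} · P⁻¹, and e^{tJ} can be computed block-by-block.

B has Jordan form
J =
  [3, 1, 0]
  [0, 3, 1]
  [0, 0, 3]
(up to reordering of blocks).

Per-block formulas:
  For a 3×3 Jordan block J_3(3): exp(t · J_3(3)) = e^(3t)·(I + t·N + (t^2/2)·N^2), where N is the 3×3 nilpotent shift.

After assembling e^{tJ} and conjugating by P, we get:

e^{tB} =
  [2*t^2*exp(3*t) - 4*t*exp(3*t) + exp(3*t), -3*t^2*exp(3*t) + 5*t*exp(3*t), t^2*exp(3*t) - 3*t*exp(3*t)]
  [t^2*exp(3*t) - 3*t*exp(3*t), -3*t^2*exp(3*t)/2 + 4*t*exp(3*t) + exp(3*t), t^2*exp(3*t)/2 - 2*t*exp(3*t)]
  [-t^2*exp(3*t) - t*exp(3*t), 3*t^2*exp(3*t)/2 + 2*t*exp(3*t), -t^2*exp(3*t)/2 + exp(3*t)]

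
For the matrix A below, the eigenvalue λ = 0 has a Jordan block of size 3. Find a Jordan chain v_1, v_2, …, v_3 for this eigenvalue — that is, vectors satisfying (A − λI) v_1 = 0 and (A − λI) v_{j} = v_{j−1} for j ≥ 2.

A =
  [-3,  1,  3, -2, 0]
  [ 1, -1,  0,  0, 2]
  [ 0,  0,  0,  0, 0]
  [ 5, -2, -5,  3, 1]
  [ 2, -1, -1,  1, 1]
A Jordan chain for λ = 0 of length 3:
v_1 = (1, 1, 0, -1, 0)ᵀ
v_2 = (3, 0, 0, -5, -1)ᵀ
v_3 = (0, 0, 1, 0, 0)ᵀ

Let N = A − (0)·I. We want v_3 with N^3 v_3 = 0 but N^2 v_3 ≠ 0; then v_{j-1} := N · v_j for j = 3, …, 2.

Pick v_3 = (0, 0, 1, 0, 0)ᵀ.
Then v_2 = N · v_3 = (3, 0, 0, -5, -1)ᵀ.
Then v_1 = N · v_2 = (1, 1, 0, -1, 0)ᵀ.

Sanity check: (A − (0)·I) v_1 = (0, 0, 0, 0, 0)ᵀ = 0. ✓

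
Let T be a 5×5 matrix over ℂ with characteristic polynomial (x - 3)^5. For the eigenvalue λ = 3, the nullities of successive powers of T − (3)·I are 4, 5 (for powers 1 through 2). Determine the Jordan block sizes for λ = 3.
Block sizes for λ = 3: [2, 1, 1, 1]

From the dimensions of kernels of powers, the number of Jordan blocks of size at least j is d_j − d_{j−1} where d_j = dim ker(N^j) (with d_0 = 0). Computing the differences gives [4, 1].
The number of blocks of size exactly k is (#blocks of size ≥ k) − (#blocks of size ≥ k + 1), so the partition is: 3 block(s) of size 1, 1 block(s) of size 2.
In nonincreasing order the block sizes are [2, 1, 1, 1].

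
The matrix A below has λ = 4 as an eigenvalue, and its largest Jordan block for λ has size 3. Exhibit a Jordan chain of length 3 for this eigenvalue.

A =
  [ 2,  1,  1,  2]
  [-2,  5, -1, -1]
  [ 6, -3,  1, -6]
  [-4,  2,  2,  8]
A Jordan chain for λ = 4 of length 3:
v_1 = (-2, -2, 6, -4)ᵀ
v_2 = (1, -1, -3, 2)ᵀ
v_3 = (0, 0, 1, 0)ᵀ

Let N = A − (4)·I. We want v_3 with N^3 v_3 = 0 but N^2 v_3 ≠ 0; then v_{j-1} := N · v_j for j = 3, …, 2.

Pick v_3 = (0, 0, 1, 0)ᵀ.
Then v_2 = N · v_3 = (1, -1, -3, 2)ᵀ.
Then v_1 = N · v_2 = (-2, -2, 6, -4)ᵀ.

Sanity check: (A − (4)·I) v_1 = (0, 0, 0, 0)ᵀ = 0. ✓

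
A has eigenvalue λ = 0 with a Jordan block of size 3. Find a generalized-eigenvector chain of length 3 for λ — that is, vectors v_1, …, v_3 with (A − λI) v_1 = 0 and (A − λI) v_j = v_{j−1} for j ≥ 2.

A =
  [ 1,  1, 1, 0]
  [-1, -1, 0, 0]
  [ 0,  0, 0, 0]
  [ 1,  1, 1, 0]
A Jordan chain for λ = 0 of length 3:
v_1 = (1, -1, 0, 1)ᵀ
v_2 = (1, 0, 0, 1)ᵀ
v_3 = (0, 0, 1, 0)ᵀ

Let N = A − (0)·I. We want v_3 with N^3 v_3 = 0 but N^2 v_3 ≠ 0; then v_{j-1} := N · v_j for j = 3, …, 2.

Pick v_3 = (0, 0, 1, 0)ᵀ.
Then v_2 = N · v_3 = (1, 0, 0, 1)ᵀ.
Then v_1 = N · v_2 = (1, -1, 0, 1)ᵀ.

Sanity check: (A − (0)·I) v_1 = (0, 0, 0, 0)ᵀ = 0. ✓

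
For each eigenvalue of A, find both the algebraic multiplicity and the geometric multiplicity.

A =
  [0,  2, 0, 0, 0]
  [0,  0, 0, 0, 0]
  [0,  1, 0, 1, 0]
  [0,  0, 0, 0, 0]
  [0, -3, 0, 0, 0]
λ = 0: alg = 5, geom = 3

Step 1 — factor the characteristic polynomial to read off the algebraic multiplicities:
  χ_A(x) = x^5

Step 2 — compute geometric multiplicities via the rank-nullity identity g(λ) = n − rank(A − λI):
  rank(A − (0)·I) = 2, so dim ker(A − (0)·I) = n − 2 = 3

Summary:
  λ = 0: algebraic multiplicity = 5, geometric multiplicity = 3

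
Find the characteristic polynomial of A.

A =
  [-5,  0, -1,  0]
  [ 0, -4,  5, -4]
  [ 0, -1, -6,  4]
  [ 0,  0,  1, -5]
x^4 + 20*x^3 + 150*x^2 + 500*x + 625

Expanding det(x·I − A) (e.g. by cofactor expansion or by noting that A is similar to its Jordan form J, which has the same characteristic polynomial as A) gives
  χ_A(x) = x^4 + 20*x^3 + 150*x^2 + 500*x + 625
which factors as (x + 5)^4. The eigenvalues (with algebraic multiplicities) are λ = -5 with multiplicity 4.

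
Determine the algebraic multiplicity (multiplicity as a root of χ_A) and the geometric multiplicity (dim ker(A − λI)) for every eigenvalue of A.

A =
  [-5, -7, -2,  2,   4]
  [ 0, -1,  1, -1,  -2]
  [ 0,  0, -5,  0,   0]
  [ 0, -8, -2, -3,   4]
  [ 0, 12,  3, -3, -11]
λ = -5: alg = 5, geom = 3

Step 1 — factor the characteristic polynomial to read off the algebraic multiplicities:
  χ_A(x) = (x + 5)^5

Step 2 — compute geometric multiplicities via the rank-nullity identity g(λ) = n − rank(A − λI):
  rank(A − (-5)·I) = 2, so dim ker(A − (-5)·I) = n − 2 = 3

Summary:
  λ = -5: algebraic multiplicity = 5, geometric multiplicity = 3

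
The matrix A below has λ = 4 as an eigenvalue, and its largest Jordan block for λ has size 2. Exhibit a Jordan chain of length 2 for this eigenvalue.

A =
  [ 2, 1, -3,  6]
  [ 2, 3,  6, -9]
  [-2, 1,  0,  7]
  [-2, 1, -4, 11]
A Jordan chain for λ = 4 of length 2:
v_1 = (-2, 2, -2, -2)ᵀ
v_2 = (1, 0, 0, 0)ᵀ

Let N = A − (4)·I. We want v_2 with N^2 v_2 = 0 but N^1 v_2 ≠ 0; then v_{j-1} := N · v_j for j = 2, …, 2.

Pick v_2 = (1, 0, 0, 0)ᵀ.
Then v_1 = N · v_2 = (-2, 2, -2, -2)ᵀ.

Sanity check: (A − (4)·I) v_1 = (0, 0, 0, 0)ᵀ = 0. ✓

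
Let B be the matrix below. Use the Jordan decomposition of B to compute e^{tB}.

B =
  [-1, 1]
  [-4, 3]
e^{tB} =
  [-2*t*exp(t) + exp(t), t*exp(t)]
  [-4*t*exp(t), 2*t*exp(t) + exp(t)]

Strategy: write B = P · J · P⁻¹ where J is a Jordan canonical form, so e^{tB} = P · e^{tJ} · P⁻¹, and e^{tJ} can be computed block-by-block.

B has Jordan form
J =
  [1, 1]
  [0, 1]
(up to reordering of blocks).

Per-block formulas:
  For a 2×2 Jordan block J_2(1): exp(t · J_2(1)) = e^(1t)·(I + t·N), where N is the 2×2 nilpotent shift.

After assembling e^{tJ} and conjugating by P, we get:

e^{tB} =
  [-2*t*exp(t) + exp(t), t*exp(t)]
  [-4*t*exp(t), 2*t*exp(t) + exp(t)]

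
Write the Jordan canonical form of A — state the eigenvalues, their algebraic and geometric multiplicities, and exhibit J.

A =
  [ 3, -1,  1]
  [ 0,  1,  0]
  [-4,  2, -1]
J_2(1) ⊕ J_1(1)

The characteristic polynomial is
  det(x·I − A) = x^3 - 3*x^2 + 3*x - 1 = (x - 1)^3

Eigenvalues and multiplicities (the geometric multiplicity of λ is n − rank(A − λI), which equals the number of Jordan blocks for λ):
  λ = 1: algebraic multiplicity = 3, geometric multiplicity = 2

Determining the block sizes for each eigenvalue:
  λ = 1: 2 blocks summing to 3 forces exactly one block of size 2 and the rest size 1 → block sizes [2, 1]

Assembling the blocks gives a Jordan form
J =
  [1, 1, 0]
  [0, 1, 0]
  [0, 0, 1]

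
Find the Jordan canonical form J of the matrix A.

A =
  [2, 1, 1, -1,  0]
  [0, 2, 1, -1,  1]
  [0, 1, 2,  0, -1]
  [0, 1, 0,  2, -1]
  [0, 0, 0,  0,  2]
J_3(2) ⊕ J_1(2) ⊕ J_1(2)

The characteristic polynomial is
  det(x·I − A) = x^5 - 10*x^4 + 40*x^3 - 80*x^2 + 80*x - 32 = (x - 2)^5

Eigenvalues and multiplicities (the geometric multiplicity of λ is n − rank(A − λI), which equals the number of Jordan blocks for λ):
  λ = 2: algebraic multiplicity = 5, geometric multiplicity = 3

Determining the block sizes for each eigenvalue:
  λ = 2: with am = 5 and gm = 3, the partition is not yet determined (e.g. several partitions of 5 into 3 parts exist). Let N = A − (2)·I. Computing rank(N^1) = 2, rank(N^2) = 1, rank(N^3) = 0; the number of blocks of size ≥ j is rank(N^{j−1}) − rank(N^j), giving [3, 1, 1]. So we have 1 block(s) of size 3, 2 block(s) of size 1 → block sizes [3, 1, 1]

Assembling the blocks gives a Jordan form
J =
  [2, 1, 0, 0, 0]
  [0, 2, 1, 0, 0]
  [0, 0, 2, 0, 0]
  [0, 0, 0, 2, 0]
  [0, 0, 0, 0, 2]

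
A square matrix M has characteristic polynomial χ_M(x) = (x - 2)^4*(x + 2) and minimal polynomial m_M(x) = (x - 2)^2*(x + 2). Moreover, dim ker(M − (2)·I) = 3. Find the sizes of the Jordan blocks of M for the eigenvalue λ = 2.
Block sizes for λ = 2: [2, 1, 1]

Step 1 — from the characteristic polynomial, algebraic multiplicity of λ = 2 is 4. From dim ker(M − (2)·I) = 3, there are exactly 3 Jordan blocks for λ = 2.
Step 2 — from the minimal polynomial, the factor (x − 2)^2 tells us the largest block for λ = 2 has size 2.
Step 3 — with total size 4, 3 blocks, and largest block 2, the block sizes (in nonincreasing order) are [2, 1, 1].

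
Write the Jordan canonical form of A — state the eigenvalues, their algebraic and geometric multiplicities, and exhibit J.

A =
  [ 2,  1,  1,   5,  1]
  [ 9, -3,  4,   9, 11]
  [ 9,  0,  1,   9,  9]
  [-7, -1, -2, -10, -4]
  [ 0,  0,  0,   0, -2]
J_2(-3) ⊕ J_2(-2) ⊕ J_1(-2)

The characteristic polynomial is
  det(x·I − A) = x^5 + 12*x^4 + 57*x^3 + 134*x^2 + 156*x + 72 = (x + 2)^3*(x + 3)^2

Eigenvalues and multiplicities (the geometric multiplicity of λ is n − rank(A − λI), which equals the number of Jordan blocks for λ):
  λ = -3: algebraic multiplicity = 2, geometric multiplicity = 1
  λ = -2: algebraic multiplicity = 3, geometric multiplicity = 2

Determining the block sizes for each eigenvalue:
  λ = -3: one block (gm = 1), so the single block has size am = 2 → block sizes [2]
  λ = -2: 2 blocks summing to 3 forces exactly one block of size 2 and the rest size 1 → block sizes [2, 1]

Assembling the blocks gives a Jordan form
J =
  [-3,  1,  0,  0,  0]
  [ 0, -3,  0,  0,  0]
  [ 0,  0, -2,  1,  0]
  [ 0,  0,  0, -2,  0]
  [ 0,  0,  0,  0, -2]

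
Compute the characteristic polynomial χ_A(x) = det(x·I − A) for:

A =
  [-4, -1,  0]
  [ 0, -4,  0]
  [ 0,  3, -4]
x^3 + 12*x^2 + 48*x + 64

Expanding det(x·I − A) (e.g. by cofactor expansion or by noting that A is similar to its Jordan form J, which has the same characteristic polynomial as A) gives
  χ_A(x) = x^3 + 12*x^2 + 48*x + 64
which factors as (x + 4)^3. The eigenvalues (with algebraic multiplicities) are λ = -4 with multiplicity 3.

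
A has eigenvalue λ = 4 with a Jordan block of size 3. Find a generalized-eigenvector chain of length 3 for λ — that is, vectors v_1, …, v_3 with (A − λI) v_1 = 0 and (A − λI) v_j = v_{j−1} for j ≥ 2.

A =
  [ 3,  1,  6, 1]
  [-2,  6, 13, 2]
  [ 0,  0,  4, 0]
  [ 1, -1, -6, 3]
A Jordan chain for λ = 4 of length 3:
v_1 = (1, 2, 0, -1)ᵀ
v_2 = (6, 13, 0, -6)ᵀ
v_3 = (0, 0, 1, 0)ᵀ

Let N = A − (4)·I. We want v_3 with N^3 v_3 = 0 but N^2 v_3 ≠ 0; then v_{j-1} := N · v_j for j = 3, …, 2.

Pick v_3 = (0, 0, 1, 0)ᵀ.
Then v_2 = N · v_3 = (6, 13, 0, -6)ᵀ.
Then v_1 = N · v_2 = (1, 2, 0, -1)ᵀ.

Sanity check: (A − (4)·I) v_1 = (0, 0, 0, 0)ᵀ = 0. ✓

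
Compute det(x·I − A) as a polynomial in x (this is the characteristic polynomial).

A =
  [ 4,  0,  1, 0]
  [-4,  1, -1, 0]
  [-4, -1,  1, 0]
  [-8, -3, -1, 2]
x^4 - 8*x^3 + 24*x^2 - 32*x + 16

Expanding det(x·I − A) (e.g. by cofactor expansion or by noting that A is similar to its Jordan form J, which has the same characteristic polynomial as A) gives
  χ_A(x) = x^4 - 8*x^3 + 24*x^2 - 32*x + 16
which factors as (x - 2)^4. The eigenvalues (with algebraic multiplicities) are λ = 2 with multiplicity 4.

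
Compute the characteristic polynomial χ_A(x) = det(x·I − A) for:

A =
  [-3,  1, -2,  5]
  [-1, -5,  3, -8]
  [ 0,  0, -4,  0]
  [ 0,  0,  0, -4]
x^4 + 16*x^3 + 96*x^2 + 256*x + 256

Expanding det(x·I − A) (e.g. by cofactor expansion or by noting that A is similar to its Jordan form J, which has the same characteristic polynomial as A) gives
  χ_A(x) = x^4 + 16*x^3 + 96*x^2 + 256*x + 256
which factors as (x + 4)^4. The eigenvalues (with algebraic multiplicities) are λ = -4 with multiplicity 4.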